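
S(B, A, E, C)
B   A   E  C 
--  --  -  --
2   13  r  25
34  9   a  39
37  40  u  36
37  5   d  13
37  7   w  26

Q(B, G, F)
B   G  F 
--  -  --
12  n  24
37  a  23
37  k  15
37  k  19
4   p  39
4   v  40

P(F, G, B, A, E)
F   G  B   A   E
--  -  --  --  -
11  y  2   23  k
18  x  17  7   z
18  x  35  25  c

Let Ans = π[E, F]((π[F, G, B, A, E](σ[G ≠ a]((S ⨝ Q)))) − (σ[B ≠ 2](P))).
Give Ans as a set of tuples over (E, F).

Joining S and Q on B yields {(37, 40, u, 36, a, 23), (37, 40, u, 36, k, 15), (37, 40, u, 36, k, 19), (37, 5, d, 13, a, 23), (37, 5, d, 13, k, 15), (37, 5, d, 13, k, 19), (37, 7, w, 26, a, 23), (37, 7, w, 26, k, 15), (37, 7, w, 26, k, 19)}.
Apply σ_{G ≠ a}; surviving tuples: {(37, 40, u, 36, k, 15), (37, 40, u, 36, k, 19), (37, 5, d, 13, k, 15), (37, 5, d, 13, k, 19), (37, 7, w, 26, k, 15), (37, 7, w, 26, k, 19)}
π[F, G, B, A, E]: project onto (F, G, B, A, E) → {(15, k, 37, 40, u), (15, k, 37, 5, d), (15, k, 37, 7, w), (19, k, 37, 40, u), (19, k, 37, 5, d), (19, k, 37, 7, w)}
Apply σ_{B ≠ 2}; surviving tuples: {(18, x, 17, 7, z), (18, x, 35, 25, c)}
Taking the difference: {(15, k, 37, 40, u), (15, k, 37, 5, d), (15, k, 37, 7, w), (19, k, 37, 40, u), (19, k, 37, 5, d), (19, k, 37, 7, w)}
π[E, F]: project onto (E, F) → {(d, 15), (d, 19), (u, 15), (u, 19), (w, 15), (w, 19)}

{(d, 15), (d, 19), (u, 15), (u, 19), (w, 15), (w, 19)}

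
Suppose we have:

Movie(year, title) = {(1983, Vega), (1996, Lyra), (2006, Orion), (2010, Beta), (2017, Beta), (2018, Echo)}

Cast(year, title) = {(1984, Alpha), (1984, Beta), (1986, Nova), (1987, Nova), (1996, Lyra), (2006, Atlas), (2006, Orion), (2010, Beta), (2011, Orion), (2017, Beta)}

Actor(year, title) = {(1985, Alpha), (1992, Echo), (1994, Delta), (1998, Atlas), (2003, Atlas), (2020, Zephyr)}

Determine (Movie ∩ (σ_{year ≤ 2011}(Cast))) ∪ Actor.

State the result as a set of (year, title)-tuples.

{(1985, Alpha), (1992, Echo), (1994, Delta), (1996, Lyra), (1998, Atlas), (2003, Atlas), (2006, Orion), (2010, Beta), (2020, Zephyr)}

σ[year ≤ 2011]: keep tuples satisfying year ≤ 2011 → {(1984, Alpha), (1984, Beta), (1986, Nova), (1987, Nova), (1996, Lyra), (2006, Atlas), (2006, Orion), (2010, Beta), (2011, Orion)}
Set intersection of the two operands is {(1996, Lyra), (2006, Orion), (2010, Beta)}.
Set union of the two operands is {(1985, Alpha), (1992, Echo), (1994, Delta), (1996, Lyra), (1998, Atlas), (2003, Atlas), (2006, Orion), (2010, Beta), (2020, Zephyr)}.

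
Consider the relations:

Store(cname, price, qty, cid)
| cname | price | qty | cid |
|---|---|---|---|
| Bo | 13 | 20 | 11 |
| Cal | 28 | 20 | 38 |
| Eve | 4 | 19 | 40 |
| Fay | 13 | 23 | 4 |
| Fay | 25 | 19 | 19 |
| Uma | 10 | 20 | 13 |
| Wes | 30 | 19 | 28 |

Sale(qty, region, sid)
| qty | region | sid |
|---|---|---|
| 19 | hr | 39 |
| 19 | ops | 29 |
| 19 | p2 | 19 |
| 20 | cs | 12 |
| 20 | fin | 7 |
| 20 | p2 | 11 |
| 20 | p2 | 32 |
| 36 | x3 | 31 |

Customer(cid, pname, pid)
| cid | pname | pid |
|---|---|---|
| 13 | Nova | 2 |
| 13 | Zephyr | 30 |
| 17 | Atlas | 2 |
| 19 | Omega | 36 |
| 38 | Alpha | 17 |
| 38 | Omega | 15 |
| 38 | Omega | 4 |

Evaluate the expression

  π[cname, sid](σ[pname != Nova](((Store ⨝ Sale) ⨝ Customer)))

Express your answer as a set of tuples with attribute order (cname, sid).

{(Cal, 11), (Cal, 12), (Cal, 32), (Cal, 7), (Fay, 19), (Fay, 29), (Fay, 39), (Uma, 11), (Uma, 12), (Uma, 32), (Uma, 7)}

Store ⋈ Sale (natural join on qty): {(Bo, 13, 20, 11, cs, 12), (Bo, 13, 20, 11, fin, 7), (Bo, 13, 20, 11, p2, 11), (Bo, 13, 20, 11, p2, 32), (Cal, 28, 20, 38, cs, 12), (Cal, 28, 20, 38, fin, 7), (Cal, 28, 20, 38, p2, 11), (Cal, 28, 20, 38, p2, 32), (Eve, 4, 19, 40, hr, 39), (Eve, 4, 19, 40, ops, 29), (Eve, 4, 19, 40, p2, 19), (Fay, 25, 19, 19, hr, 39), (Fay, 25, 19, 19, ops, 29), (Fay, 25, 19, 19, p2, 19), (Uma, 10, 20, 13, cs, 12), (Uma, 10, 20, 13, fin, 7), (Uma, 10, 20, 13, p2, 11), (Uma, 10, 20, 13, p2, 32), (Wes, 30, 19, 28, hr, 39), (Wes, 30, 19, 28, ops, 29), (Wes, 30, 19, 28, p2, 19)}
(Store ⨝ Sale) ⋈ Customer (natural join on cid): {(Cal, 28, 20, 38, cs, 12, Alpha, 17), (Cal, 28, 20, 38, cs, 12, Omega, 15), (Cal, 28, 20, 38, cs, 12, Omega, 4), (Cal, 28, 20, 38, fin, 7, Alpha, 17), (Cal, 28, 20, 38, fin, 7, Omega, 15), (Cal, 28, 20, 38, fin, 7, Omega, 4), (Cal, 28, 20, 38, p2, 11, Alpha, 17), (Cal, 28, 20, 38, p2, 11, Omega, 15), (Cal, 28, 20, 38, p2, 11, Omega, 4), (Cal, 28, 20, 38, p2, 32, Alpha, 17), (Cal, 28, 20, 38, p2, 32, Omega, 15), (Cal, 28, 20, 38, p2, 32, Omega, 4), (Fay, 25, 19, 19, hr, 39, Omega, 36), (Fay, 25, 19, 19, ops, 29, Omega, 36), (Fay, 25, 19, 19, p2, 19, Omega, 36), (Uma, 10, 20, 13, cs, 12, Nova, 2), (Uma, 10, 20, 13, cs, 12, Zephyr, 30), (Uma, 10, 20, 13, fin, 7, Nova, 2), (Uma, 10, 20, 13, fin, 7, Zephyr, 30), (Uma, 10, 20, 13, p2, 11, Nova, 2), (Uma, 10, 20, 13, p2, 11, Zephyr, 30), (Uma, 10, 20, 13, p2, 32, Nova, 2), (Uma, 10, 20, 13, p2, 32, Zephyr, 30)}
Selection pname != Nova: {(Cal, 28, 20, 38, cs, 12, Alpha, 17), (Cal, 28, 20, 38, cs, 12, Omega, 15), (Cal, 28, 20, 38, cs, 12, Omega, 4), (Cal, 28, 20, 38, fin, 7, Alpha, 17), (Cal, 28, 20, 38, fin, 7, Omega, 15), (Cal, 28, 20, 38, fin, 7, Omega, 4), (Cal, 28, 20, 38, p2, 11, Alpha, 17), (Cal, 28, 20, 38, p2, 11, Omega, 15), (Cal, 28, 20, 38, p2, 11, Omega, 4), (Cal, 28, 20, 38, p2, 32, Alpha, 17), (Cal, 28, 20, 38, p2, 32, Omega, 15), (Cal, 28, 20, 38, p2, 32, Omega, 4), (Fay, 25, 19, 19, hr, 39, Omega, 36), (Fay, 25, 19, 19, ops, 29, Omega, 36), (Fay, 25, 19, 19, p2, 19, Omega, 36), (Uma, 10, 20, 13, cs, 12, Zephyr, 30), (Uma, 10, 20, 13, fin, 7, Zephyr, 30), (Uma, 10, 20, 13, p2, 11, Zephyr, 30), (Uma, 10, 20, 13, p2, 32, Zephyr, 30)}
Projecting to cname, sid (8 duplicate(s) eliminated): {(Cal, 11), (Cal, 12), (Cal, 32), (Cal, 7), (Fay, 19), (Fay, 29), (Fay, 39), (Uma, 11), (Uma, 12), (Uma, 32), (Uma, 7)}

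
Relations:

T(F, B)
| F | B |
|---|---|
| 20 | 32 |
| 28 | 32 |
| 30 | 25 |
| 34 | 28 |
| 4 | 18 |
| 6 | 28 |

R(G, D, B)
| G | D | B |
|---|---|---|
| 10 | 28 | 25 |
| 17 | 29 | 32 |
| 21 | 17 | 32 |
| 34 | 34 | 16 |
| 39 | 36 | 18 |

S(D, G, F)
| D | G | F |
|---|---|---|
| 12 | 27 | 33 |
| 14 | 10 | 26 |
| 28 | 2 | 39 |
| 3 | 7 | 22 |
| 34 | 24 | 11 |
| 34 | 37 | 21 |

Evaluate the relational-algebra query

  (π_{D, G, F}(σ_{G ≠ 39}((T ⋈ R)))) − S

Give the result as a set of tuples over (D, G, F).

Natural join on B: {(20, 32, 17, 29), (20, 32, 21, 17), (28, 32, 17, 29), (28, 32, 21, 17), (30, 25, 10, 28), (4, 18, 39, 36)}
Apply σ_{G ≠ 39}; surviving tuples: {(20, 32, 17, 29), (20, 32, 21, 17), (28, 32, 17, 29), (28, 32, 21, 17), (30, 25, 10, 28)}
π[D, G, F]: project onto (D, G, F) → {(17, 21, 20), (17, 21, 28), (28, 10, 30), (29, 17, 20), (29, 17, 28)}
Set difference of the two operands is {(17, 21, 20), (17, 21, 28), (28, 10, 30), (29, 17, 20), (29, 17, 28)}.

{(17, 21, 20), (17, 21, 28), (28, 10, 30), (29, 17, 20), (29, 17, 28)}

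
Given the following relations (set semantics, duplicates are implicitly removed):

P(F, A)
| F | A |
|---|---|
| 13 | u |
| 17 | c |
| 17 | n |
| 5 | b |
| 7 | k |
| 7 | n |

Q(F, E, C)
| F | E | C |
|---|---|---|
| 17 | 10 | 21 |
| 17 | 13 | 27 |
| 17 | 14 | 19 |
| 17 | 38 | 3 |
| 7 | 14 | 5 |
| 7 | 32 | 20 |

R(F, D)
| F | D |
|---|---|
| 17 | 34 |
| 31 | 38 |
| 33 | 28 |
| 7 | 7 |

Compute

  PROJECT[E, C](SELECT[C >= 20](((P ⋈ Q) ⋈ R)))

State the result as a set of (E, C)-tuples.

{(10, 21), (13, 27), (32, 20)}

P ⋈ Q (natural join on F): {(17, c, 10, 21), (17, c, 13, 27), (17, c, 14, 19), (17, c, 38, 3), (17, n, 10, 21), (17, n, 13, 27), (17, n, 14, 19), (17, n, 38, 3), (7, k, 14, 5), (7, k, 32, 20), (7, n, 14, 5), (7, n, 32, 20)}
(P ⋈ Q) ⋈ R (natural join on F): {(17, c, 10, 21, 34), (17, c, 13, 27, 34), (17, c, 14, 19, 34), (17, c, 38, 3, 34), (17, n, 10, 21, 34), (17, n, 13, 27, 34), (17, n, 14, 19, 34), (17, n, 38, 3, 34), (7, k, 14, 5, 7), (7, k, 32, 20, 7), (7, n, 14, 5, 7), (7, n, 32, 20, 7)}
Filtering on C >= 20 leaves {(17, c, 10, 21, 34), (17, c, 13, 27, 34), (17, n, 10, 21, 34), (17, n, 13, 27, 34), (7, k, 32, 20, 7), (7, n, 32, 20, 7)}.
π[E, C]: project onto (E, C) (3 duplicate(s) eliminated) → {(10, 21), (13, 27), (32, 20)}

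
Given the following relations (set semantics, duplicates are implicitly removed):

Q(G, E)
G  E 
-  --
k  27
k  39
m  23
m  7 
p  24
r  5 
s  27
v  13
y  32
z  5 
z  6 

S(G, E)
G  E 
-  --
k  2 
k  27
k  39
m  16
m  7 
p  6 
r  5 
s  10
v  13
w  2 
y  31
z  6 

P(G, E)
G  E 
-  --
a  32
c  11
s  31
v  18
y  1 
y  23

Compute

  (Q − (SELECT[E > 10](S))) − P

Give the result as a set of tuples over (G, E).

{(m, 23), (m, 7), (p, 24), (r, 5), (s, 27), (y, 32), (z, 5), (z, 6)}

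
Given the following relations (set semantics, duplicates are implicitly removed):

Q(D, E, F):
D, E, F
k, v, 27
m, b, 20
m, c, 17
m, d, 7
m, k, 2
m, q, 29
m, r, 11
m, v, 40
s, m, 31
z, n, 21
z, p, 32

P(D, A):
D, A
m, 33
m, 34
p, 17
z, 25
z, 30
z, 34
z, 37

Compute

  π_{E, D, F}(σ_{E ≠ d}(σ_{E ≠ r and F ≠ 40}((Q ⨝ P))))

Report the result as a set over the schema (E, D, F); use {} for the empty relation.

{(b, m, 20), (c, m, 17), (k, m, 2), (n, z, 21), (p, z, 32), (q, m, 29)}

Joining Q and P on D yields {(m, b, 20, 33), (m, b, 20, 34), (m, c, 17, 33), (m, c, 17, 34), (m, d, 7, 33), (m, d, 7, 34), (m, k, 2, 33), (m, k, 2, 34), (m, q, 29, 33), (m, q, 29, 34), (m, r, 11, 33), (m, r, 11, 34), (m, v, 40, 33), (m, v, 40, 34), (z, n, 21, 25), (z, n, 21, 30), (z, n, 21, 34), (z, n, 21, 37), (z, p, 32, 25), (z, p, 32, 30), (z, p, 32, 34), (z, p, 32, 37)}.
Filtering on E ≠ r and F ≠ 40 leaves {(m, b, 20, 33), (m, b, 20, 34), (m, c, 17, 33), (m, c, 17, 34), (m, d, 7, 33), (m, d, 7, 34), (m, k, 2, 33), (m, k, 2, 34), (m, q, 29, 33), (m, q, 29, 34), (z, n, 21, 25), (z, n, 21, 30), (z, n, 21, 34), (z, n, 21, 37), (z, p, 32, 25), (z, p, 32, 30), (z, p, 32, 34), (z, p, 32, 37)}.
Filtering on E ≠ d leaves {(m, b, 20, 33), (m, b, 20, 34), (m, c, 17, 33), (m, c, 17, 34), (m, k, 2, 33), (m, k, 2, 34), (m, q, 29, 33), (m, q, 29, 34), (z, n, 21, 25), (z, n, 21, 30), (z, n, 21, 34), (z, n, 21, 37), (z, p, 32, 25), (z, p, 32, 30), (z, p, 32, 34), (z, p, 32, 37)}.
π[E, D, F]: project onto (E, D, F) (10 duplicate(s) eliminated) → {(b, m, 20), (c, m, 17), (k, m, 2), (n, z, 21), (p, z, 32), (q, m, 29)}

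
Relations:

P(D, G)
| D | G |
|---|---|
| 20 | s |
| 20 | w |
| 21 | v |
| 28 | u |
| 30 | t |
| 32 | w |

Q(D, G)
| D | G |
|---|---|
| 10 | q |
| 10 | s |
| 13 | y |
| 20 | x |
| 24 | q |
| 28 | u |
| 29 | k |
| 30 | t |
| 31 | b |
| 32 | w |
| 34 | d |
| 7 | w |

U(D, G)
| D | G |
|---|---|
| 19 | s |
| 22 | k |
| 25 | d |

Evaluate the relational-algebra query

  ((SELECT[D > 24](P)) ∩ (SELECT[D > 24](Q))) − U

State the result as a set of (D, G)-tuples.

{(28, u), (30, t), (32, w)}

σ[D > 24]: keep tuples satisfying D > 24 → {(28, u), (30, t), (32, w)}
σ[D > 24]: keep tuples satisfying D > 24 → {(28, u), (29, k), (30, t), (31, b), (32, w), (34, d)}
Intersection: {(28, u), (30, t), (32, w)} with {(28, u), (29, k), (30, t), (31, b), (32, w), (34, d)} → {(28, u), (30, t), (32, w)}
Difference: {(28, u), (30, t), (32, w)} with {(19, s), (22, k), (25, d)} → {(28, u), (30, t), (32, w)}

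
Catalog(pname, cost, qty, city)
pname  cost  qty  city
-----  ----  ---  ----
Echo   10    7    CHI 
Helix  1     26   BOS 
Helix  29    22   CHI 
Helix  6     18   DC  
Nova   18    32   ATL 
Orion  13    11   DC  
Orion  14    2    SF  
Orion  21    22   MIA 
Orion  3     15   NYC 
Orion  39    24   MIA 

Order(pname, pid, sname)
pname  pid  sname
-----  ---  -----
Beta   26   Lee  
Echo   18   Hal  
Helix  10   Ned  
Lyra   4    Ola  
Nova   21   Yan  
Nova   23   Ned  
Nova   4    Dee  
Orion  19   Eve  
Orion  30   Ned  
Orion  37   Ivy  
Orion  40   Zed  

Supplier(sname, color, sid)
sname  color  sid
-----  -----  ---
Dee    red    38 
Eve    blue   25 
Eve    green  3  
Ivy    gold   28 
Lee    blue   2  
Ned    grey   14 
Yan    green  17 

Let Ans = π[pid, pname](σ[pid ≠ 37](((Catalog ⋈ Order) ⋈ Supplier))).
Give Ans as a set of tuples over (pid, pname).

Catalog ⋈ Order (natural join on pname): {(Echo, 10, 7, CHI, 18, Hal), (Helix, 1, 26, BOS, 10, Ned), (Helix, 29, 22, CHI, 10, Ned), (Helix, 6, 18, DC, 10, Ned), (Nova, 18, 32, ATL, 21, Yan), (Nova, 18, 32, ATL, 23, Ned), (Nova, 18, 32, ATL, 4, Dee), (Orion, 13, 11, DC, 19, Eve), (Orion, 13, 11, DC, 30, Ned), (Orion, 13, 11, DC, 37, Ivy), (Orion, 13, 11, DC, 40, Zed), (Orion, 14, 2, SF, 19, Eve), (Orion, 14, 2, SF, 30, Ned), (Orion, 14, 2, SF, 37, Ivy), (Orion, 14, 2, SF, 40, Zed), (Orion, 21, 22, MIA, 19, Eve), (Orion, 21, 22, MIA, 30, Ned), (Orion, 21, 22, MIA, 37, Ivy), (Orion, 21, 22, MIA, 40, Zed), (Orion, 3, 15, NYC, 19, Eve), (Orion, 3, 15, NYC, 30, Ned), (Orion, 3, 15, NYC, 37, Ivy), (Orion, 3, 15, NYC, 40, Zed), (Orion, 39, 24, MIA, 19, Eve), (Orion, 39, 24, MIA, 30, Ned), (Orion, 39, 24, MIA, 37, Ivy), (Orion, 39, 24, MIA, 40, Zed)}
(Catalog ⋈ Order) ⋈ Supplier (natural join on sname): {(Helix, 1, 26, BOS, 10, Ned, grey, 14), (Helix, 29, 22, CHI, 10, Ned, grey, 14), (Helix, 6, 18, DC, 10, Ned, grey, 14), (Nova, 18, 32, ATL, 21, Yan, green, 17), (Nova, 18, 32, ATL, 23, Ned, grey, 14), (Nova, 18, 32, ATL, 4, Dee, red, 38), (Orion, 13, 11, DC, 19, Eve, blue, 25), (Orion, 13, 11, DC, 19, Eve, green, 3), (Orion, 13, 11, DC, 30, Ned, grey, 14), (Orion, 13, 11, DC, 37, Ivy, gold, 28), (Orion, 14, 2, SF, 19, Eve, blue, 25), (Orion, 14, 2, SF, 19, Eve, green, 3), (Orion, 14, 2, SF, 30, Ned, grey, 14), (Orion, 14, 2, SF, 37, Ivy, gold, 28), (Orion, 21, 22, MIA, 19, Eve, blue, 25), (Orion, 21, 22, MIA, 19, Eve, green, 3), (Orion, 21, 22, MIA, 30, Ned, grey, 14), (Orion, 21, 22, MIA, 37, Ivy, gold, 28), (Orion, 3, 15, NYC, 19, Eve, blue, 25), (Orion, 3, 15, NYC, 19, Eve, green, 3), (Orion, 3, 15, NYC, 30, Ned, grey, 14), (Orion, 3, 15, NYC, 37, Ivy, gold, 28), (Orion, 39, 24, MIA, 19, Eve, blue, 25), (Orion, 39, 24, MIA, 19, Eve, green, 3), (Orion, 39, 24, MIA, 30, Ned, grey, 14), (Orion, 39, 24, MIA, 37, Ivy, gold, 28)}
Selection pid ≠ 37: {(Helix, 1, 26, BOS, 10, Ned, grey, 14), (Helix, 29, 22, CHI, 10, Ned, grey, 14), (Helix, 6, 18, DC, 10, Ned, grey, 14), (Nova, 18, 32, ATL, 21, Yan, green, 17), (Nova, 18, 32, ATL, 23, Ned, grey, 14), (Nova, 18, 32, ATL, 4, Dee, red, 38), (Orion, 13, 11, DC, 19, Eve, blue, 25), (Orion, 13, 11, DC, 19, Eve, green, 3), (Orion, 13, 11, DC, 30, Ned, grey, 14), (Orion, 14, 2, SF, 19, Eve, blue, 25), (Orion, 14, 2, SF, 19, Eve, green, 3), (Orion, 14, 2, SF, 30, Ned, grey, 14), (Orion, 21, 22, MIA, 19, Eve, blue, 25), (Orion, 21, 22, MIA, 19, Eve, green, 3), (Orion, 21, 22, MIA, 30, Ned, grey, 14), (Orion, 3, 15, NYC, 19, Eve, blue, 25), (Orion, 3, 15, NYC, 19, Eve, green, 3), (Orion, 3, 15, NYC, 30, Ned, grey, 14), (Orion, 39, 24, MIA, 19, Eve, blue, 25), (Orion, 39, 24, MIA, 19, Eve, green, 3), (Orion, 39, 24, MIA, 30, Ned, grey, 14)}
Keep only column(s) pid, pname (15 duplicate(s) eliminated): {(10, Helix), (19, Orion), (21, Nova), (23, Nova), (30, Orion), (4, Nova)}

{(10, Helix), (19, Orion), (21, Nova), (23, Nova), (30, Orion), (4, Nova)}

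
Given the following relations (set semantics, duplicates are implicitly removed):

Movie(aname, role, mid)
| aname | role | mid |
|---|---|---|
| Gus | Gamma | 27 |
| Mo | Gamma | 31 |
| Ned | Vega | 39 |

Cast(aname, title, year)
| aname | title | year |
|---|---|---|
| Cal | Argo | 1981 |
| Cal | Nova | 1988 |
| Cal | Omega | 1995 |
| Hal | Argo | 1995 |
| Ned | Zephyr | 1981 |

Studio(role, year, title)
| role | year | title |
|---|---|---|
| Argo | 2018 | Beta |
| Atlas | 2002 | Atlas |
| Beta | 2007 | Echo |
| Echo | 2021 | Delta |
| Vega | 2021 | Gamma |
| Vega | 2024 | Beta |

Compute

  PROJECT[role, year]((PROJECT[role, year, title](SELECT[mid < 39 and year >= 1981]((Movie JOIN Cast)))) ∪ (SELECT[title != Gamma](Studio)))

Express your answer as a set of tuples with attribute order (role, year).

{(Argo, 2018), (Atlas, 2002), (Beta, 2007), (Echo, 2021), (Vega, 2024)}

Natural join on aname: {(Ned, Vega, 39, Zephyr, 1981)}
σ[mid < 39 and year >= 1981]: keep tuples satisfying mid < 39 and year >= 1981 → {}
Projecting to role, year, title: {}
σ[title != Gamma]: keep tuples satisfying title != Gamma → {(Argo, 2018, Beta), (Atlas, 2002, Atlas), (Beta, 2007, Echo), (Echo, 2021, Delta), (Vega, 2024, Beta)}
Set union of the two operands is {(Argo, 2018, Beta), (Atlas, 2002, Atlas), (Beta, 2007, Echo), (Echo, 2021, Delta), (Vega, 2024, Beta)}.
Projecting to role, year: {(Argo, 2018), (Atlas, 2002), (Beta, 2007), (Echo, 2021), (Vega, 2024)}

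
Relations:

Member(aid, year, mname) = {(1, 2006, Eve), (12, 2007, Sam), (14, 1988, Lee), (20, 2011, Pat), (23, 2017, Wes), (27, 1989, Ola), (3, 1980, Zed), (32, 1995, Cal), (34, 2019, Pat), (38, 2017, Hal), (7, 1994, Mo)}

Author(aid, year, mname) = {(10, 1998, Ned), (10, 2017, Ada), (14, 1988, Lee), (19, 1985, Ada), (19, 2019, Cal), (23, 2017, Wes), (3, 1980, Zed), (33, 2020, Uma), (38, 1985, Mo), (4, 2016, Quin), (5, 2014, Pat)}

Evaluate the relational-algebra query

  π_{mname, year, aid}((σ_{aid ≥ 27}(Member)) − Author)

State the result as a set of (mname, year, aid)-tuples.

Apply σ_{aid ≥ 27}; surviving tuples: {(27, 1989, Ola), (32, 1995, Cal), (34, 2019, Pat), (38, 2017, Hal)}
Set difference of the two operands is {(27, 1989, Ola), (32, 1995, Cal), (34, 2019, Pat), (38, 2017, Hal)}.
Keep only column(s) mname, year, aid: {(Cal, 1995, 32), (Hal, 2017, 38), (Ola, 1989, 27), (Pat, 2019, 34)}

{(Cal, 1995, 32), (Hal, 2017, 38), (Ola, 1989, 27), (Pat, 2019, 34)}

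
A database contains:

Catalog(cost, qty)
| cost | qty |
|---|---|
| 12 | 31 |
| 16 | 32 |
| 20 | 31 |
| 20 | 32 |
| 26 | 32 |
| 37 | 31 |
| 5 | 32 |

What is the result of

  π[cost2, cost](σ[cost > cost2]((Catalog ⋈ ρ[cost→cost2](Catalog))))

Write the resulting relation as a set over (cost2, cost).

{(12, 20), (12, 37), (16, 20), (16, 26), (20, 26), (20, 37), (5, 16), (5, 20), (5, 26)}

ρ[cost→cost2]: schema becomes (cost2, qty); tuples unchanged.
Joining Catalog and ρ[cost→cost2](Catalog) on qty yields {(12, 31, 12), (12, 31, 20), (12, 31, 37), (16, 32, 16), (16, 32, 20), (16, 32, 26), (16, 32, 5), (20, 31, 12), (20, 31, 20), (20, 31, 37), (20, 32, 16), (20, 32, 20), (20, 32, 26), (20, 32, 5), (26, 32, 16), (26, 32, 20), (26, 32, 26), (26, 32, 5), (37, 31, 12), (37, 31, 20), (37, 31, 37), (5, 32, 16), (5, 32, 20), (5, 32, 26), (5, 32, 5)}.
Filtering on cost > cost2 leaves {(16, 32, 5), (20, 31, 12), (20, 32, 16), (20, 32, 5), (26, 32, 16), (26, 32, 20), (26, 32, 5), (37, 31, 12), (37, 31, 20)}.
π[cost2, cost]: project onto (cost2, cost) → {(12, 20), (12, 37), (16, 20), (16, 26), (20, 26), (20, 37), (5, 16), (5, 20), (5, 26)}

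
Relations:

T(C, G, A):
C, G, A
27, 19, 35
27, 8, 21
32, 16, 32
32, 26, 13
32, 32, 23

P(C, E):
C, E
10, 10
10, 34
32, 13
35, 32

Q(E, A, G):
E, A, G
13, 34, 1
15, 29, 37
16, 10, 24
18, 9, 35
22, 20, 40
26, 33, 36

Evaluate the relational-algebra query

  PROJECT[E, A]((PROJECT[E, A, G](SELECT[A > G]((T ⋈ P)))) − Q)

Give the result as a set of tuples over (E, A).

Joining T and P on C yields {(32, 16, 32, 13), (32, 26, 13, 13), (32, 32, 23, 13)}.
σ[A > G]: keep tuples satisfying A > G → {(32, 16, 32, 13)}
π[E, A, G]: project onto (E, A, G) → {(13, 32, 16)}
Difference: {(13, 32, 16)} with {(13, 34, 1), (15, 29, 37), (16, 10, 24), (18, 9, 35), (22, 20, 40), (26, 33, 36)} → {(13, 32, 16)}
π[E, A]: project onto (E, A) → {(13, 32)}

{(13, 32)}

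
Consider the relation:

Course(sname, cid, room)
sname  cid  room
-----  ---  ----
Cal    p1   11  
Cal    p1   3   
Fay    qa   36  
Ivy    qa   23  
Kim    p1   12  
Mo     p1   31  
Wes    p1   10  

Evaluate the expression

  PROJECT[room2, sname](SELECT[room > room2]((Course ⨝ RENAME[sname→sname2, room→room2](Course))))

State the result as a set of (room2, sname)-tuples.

ρ[sname→sname2, room→room2]: schema becomes (sname2, cid, room2); tuples unchanged.
Natural join on cid: {(Cal, p1, 11, Cal, 11), (Cal, p1, 11, Cal, 3), (Cal, p1, 11, Kim, 12), (Cal, p1, 11, Mo, 31), (Cal, p1, 11, Wes, 10), (Cal, p1, 3, Cal, 11), (Cal, p1, 3, Cal, 3), (Cal, p1, 3, Kim, 12), (Cal, p1, 3, Mo, 31), (Cal, p1, 3, Wes, 10), (Fay, qa, 36, Fay, 36), (Fay, qa, 36, Ivy, 23), (Ivy, qa, 23, Fay, 36), (Ivy, qa, 23, Ivy, 23), (Kim, p1, 12, Cal, 11), (Kim, p1, 12, Cal, 3), (Kim, p1, 12, Kim, 12), (Kim, p1, 12, Mo, 31), (Kim, p1, 12, Wes, 10), (Mo, p1, 31, Cal, 11), (Mo, p1, 31, Cal, 3), (Mo, p1, 31, Kim, 12), (Mo, p1, 31, Mo, 31), (Mo, p1, 31, Wes, 10), (Wes, p1, 10, Cal, 11), (Wes, p1, 10, Cal, 3), (Wes, p1, 10, Kim, 12), (Wes, p1, 10, Mo, 31), (Wes, p1, 10, Wes, 10)}
Apply σ_{room > room2}; surviving tuples: {(Cal, p1, 11, Cal, 3), (Cal, p1, 11, Wes, 10), (Fay, qa, 36, Ivy, 23), (Kim, p1, 12, Cal, 11), (Kim, p1, 12, Cal, 3), (Kim, p1, 12, Wes, 10), (Mo, p1, 31, Cal, 11), (Mo, p1, 31, Cal, 3), (Mo, p1, 31, Kim, 12), (Mo, p1, 31, Wes, 10), (Wes, p1, 10, Cal, 3)}
π[room2, sname]: project onto (room2, sname) → {(10, Cal), (10, Kim), (10, Mo), (11, Kim), (11, Mo), (12, Mo), (23, Fay), (3, Cal), (3, Kim), (3, Mo), (3, Wes)}

{(10, Cal), (10, Kim), (10, Mo), (11, Kim), (11, Mo), (12, Mo), (23, Fay), (3, Cal), (3, Kim), (3, Mo), (3, Wes)}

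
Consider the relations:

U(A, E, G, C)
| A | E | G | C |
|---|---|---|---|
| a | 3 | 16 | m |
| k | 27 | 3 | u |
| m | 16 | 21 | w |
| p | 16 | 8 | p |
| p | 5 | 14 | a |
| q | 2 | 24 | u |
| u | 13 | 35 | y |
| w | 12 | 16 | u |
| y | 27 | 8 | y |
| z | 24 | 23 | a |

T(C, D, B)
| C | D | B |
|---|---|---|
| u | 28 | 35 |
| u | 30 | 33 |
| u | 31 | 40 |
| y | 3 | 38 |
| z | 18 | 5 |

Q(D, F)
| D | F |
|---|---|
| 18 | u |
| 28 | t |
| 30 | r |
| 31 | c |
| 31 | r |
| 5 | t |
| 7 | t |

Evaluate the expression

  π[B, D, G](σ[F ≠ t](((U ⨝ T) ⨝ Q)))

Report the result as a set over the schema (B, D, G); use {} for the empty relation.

Natural join on C: {(k, 27, 3, u, 28, 35), (k, 27, 3, u, 30, 33), (k, 27, 3, u, 31, 40), (q, 2, 24, u, 28, 35), (q, 2, 24, u, 30, 33), (q, 2, 24, u, 31, 40), (u, 13, 35, y, 3, 38), (w, 12, 16, u, 28, 35), (w, 12, 16, u, 30, 33), (w, 12, 16, u, 31, 40), (y, 27, 8, y, 3, 38)}
Natural join on D: {(k, 27, 3, u, 28, 35, t), (k, 27, 3, u, 30, 33, r), (k, 27, 3, u, 31, 40, c), (k, 27, 3, u, 31, 40, r), (q, 2, 24, u, 28, 35, t), (q, 2, 24, u, 30, 33, r), (q, 2, 24, u, 31, 40, c), (q, 2, 24, u, 31, 40, r), (w, 12, 16, u, 28, 35, t), (w, 12, 16, u, 30, 33, r), (w, 12, 16, u, 31, 40, c), (w, 12, 16, u, 31, 40, r)}
σ[F ≠ t]: keep tuples satisfying F ≠ t → {(k, 27, 3, u, 30, 33, r), (k, 27, 3, u, 31, 40, c), (k, 27, 3, u, 31, 40, r), (q, 2, 24, u, 30, 33, r), (q, 2, 24, u, 31, 40, c), (q, 2, 24, u, 31, 40, r), (w, 12, 16, u, 30, 33, r), (w, 12, 16, u, 31, 40, c), (w, 12, 16, u, 31, 40, r)}
Keep only column(s) B, D, G (3 duplicate(s) eliminated): {(33, 30, 16), (33, 30, 24), (33, 30, 3), (40, 31, 16), (40, 31, 24), (40, 31, 3)}

{(33, 30, 16), (33, 30, 24), (33, 30, 3), (40, 31, 16), (40, 31, 24), (40, 31, 3)}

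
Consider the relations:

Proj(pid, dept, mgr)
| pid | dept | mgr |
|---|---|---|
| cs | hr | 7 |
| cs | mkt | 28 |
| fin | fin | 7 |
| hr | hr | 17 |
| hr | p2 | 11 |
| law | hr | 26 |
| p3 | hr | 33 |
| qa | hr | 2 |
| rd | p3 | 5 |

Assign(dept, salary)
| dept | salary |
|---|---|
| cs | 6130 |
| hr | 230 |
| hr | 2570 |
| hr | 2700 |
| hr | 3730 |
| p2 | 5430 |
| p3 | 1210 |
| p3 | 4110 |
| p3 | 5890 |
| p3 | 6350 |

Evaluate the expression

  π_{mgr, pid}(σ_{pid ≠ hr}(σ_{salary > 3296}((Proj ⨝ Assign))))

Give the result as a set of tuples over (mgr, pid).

Joining Proj and Assign on dept yields {(cs, hr, 7, 230), (cs, hr, 7, 2570), (cs, hr, 7, 2700), (cs, hr, 7, 3730), (hr, hr, 17, 230), (hr, hr, 17, 2570), (hr, hr, 17, 2700), (hr, hr, 17, 3730), (hr, p2, 11, 5430), (law, hr, 26, 230), (law, hr, 26, 2570), (law, hr, 26, 2700), (law, hr, 26, 3730), (p3, hr, 33, 230), (p3, hr, 33, 2570), (p3, hr, 33, 2700), (p3, hr, 33, 3730), (qa, hr, 2, 230), (qa, hr, 2, 2570), (qa, hr, 2, 2700), (qa, hr, 2, 3730), (rd, p3, 5, 1210), (rd, p3, 5, 4110), (rd, p3, 5, 5890), (rd, p3, 5, 6350)}.
Selection salary > 3296: {(cs, hr, 7, 3730), (hr, hr, 17, 3730), (hr, p2, 11, 5430), (law, hr, 26, 3730), (p3, hr, 33, 3730), (qa, hr, 2, 3730), (rd, p3, 5, 4110), (rd, p3, 5, 5890), (rd, p3, 5, 6350)}
Selection pid ≠ hr: {(cs, hr, 7, 3730), (law, hr, 26, 3730), (p3, hr, 33, 3730), (qa, hr, 2, 3730), (rd, p3, 5, 4110), (rd, p3, 5, 5890), (rd, p3, 5, 6350)}
π[mgr, pid]: project onto (mgr, pid) (2 duplicate(s) eliminated) → {(2, qa), (26, law), (33, p3), (5, rd), (7, cs)}

{(2, qa), (26, law), (33, p3), (5, rd), (7, cs)}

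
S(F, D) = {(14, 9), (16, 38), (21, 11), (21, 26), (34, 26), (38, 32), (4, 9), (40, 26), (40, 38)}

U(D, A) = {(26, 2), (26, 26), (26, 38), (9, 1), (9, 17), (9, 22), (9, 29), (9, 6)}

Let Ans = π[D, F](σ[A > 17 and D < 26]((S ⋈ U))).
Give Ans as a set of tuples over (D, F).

{(9, 14), (9, 4)}

S ⋈ U (natural join on D): {(14, 9, 1), (14, 9, 17), (14, 9, 22), (14, 9, 29), (14, 9, 6), (21, 26, 2), (21, 26, 26), (21, 26, 38), (34, 26, 2), (34, 26, 26), (34, 26, 38), (4, 9, 1), (4, 9, 17), (4, 9, 22), (4, 9, 29), (4, 9, 6), (40, 26, 2), (40, 26, 26), (40, 26, 38)}
Selection A > 17 and D < 26: {(14, 9, 22), (14, 9, 29), (4, 9, 22), (4, 9, 29)}
π[D, F]: project onto (D, F) (2 duplicate(s) eliminated) → {(9, 14), (9, 4)}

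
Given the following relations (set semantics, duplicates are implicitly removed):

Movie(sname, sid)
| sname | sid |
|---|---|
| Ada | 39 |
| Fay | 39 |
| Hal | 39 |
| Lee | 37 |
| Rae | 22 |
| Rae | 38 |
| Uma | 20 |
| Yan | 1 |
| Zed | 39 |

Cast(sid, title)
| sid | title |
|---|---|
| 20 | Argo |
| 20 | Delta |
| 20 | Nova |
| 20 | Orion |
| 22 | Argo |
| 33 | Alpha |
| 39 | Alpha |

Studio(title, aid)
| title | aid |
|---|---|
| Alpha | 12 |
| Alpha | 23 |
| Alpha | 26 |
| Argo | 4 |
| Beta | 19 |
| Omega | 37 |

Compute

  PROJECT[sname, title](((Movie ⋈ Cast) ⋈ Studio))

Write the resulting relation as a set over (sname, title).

{(Ada, Alpha), (Fay, Alpha), (Hal, Alpha), (Rae, Argo), (Uma, Argo), (Zed, Alpha)}

Joining Movie and Cast on sid yields {(Ada, 39, Alpha), (Fay, 39, Alpha), (Hal, 39, Alpha), (Rae, 22, Argo), (Uma, 20, Argo), (Uma, 20, Delta), (Uma, 20, Nova), (Uma, 20, Orion), (Zed, 39, Alpha)}.
Joining (Movie ⋈ Cast) and Studio on title yields {(Ada, 39, Alpha, 12), (Ada, 39, Alpha, 23), (Ada, 39, Alpha, 26), (Fay, 39, Alpha, 12), (Fay, 39, Alpha, 23), (Fay, 39, Alpha, 26), (Hal, 39, Alpha, 12), (Hal, 39, Alpha, 23), (Hal, 39, Alpha, 26), (Rae, 22, Argo, 4), (Uma, 20, Argo, 4), (Zed, 39, Alpha, 12), (Zed, 39, Alpha, 23), (Zed, 39, Alpha, 26)}.
π_{sname, title} gives {(Ada, Alpha), (Fay, Alpha), (Hal, Alpha), (Rae, Argo), (Uma, Argo), (Zed, Alpha)} (8 duplicate(s) eliminated).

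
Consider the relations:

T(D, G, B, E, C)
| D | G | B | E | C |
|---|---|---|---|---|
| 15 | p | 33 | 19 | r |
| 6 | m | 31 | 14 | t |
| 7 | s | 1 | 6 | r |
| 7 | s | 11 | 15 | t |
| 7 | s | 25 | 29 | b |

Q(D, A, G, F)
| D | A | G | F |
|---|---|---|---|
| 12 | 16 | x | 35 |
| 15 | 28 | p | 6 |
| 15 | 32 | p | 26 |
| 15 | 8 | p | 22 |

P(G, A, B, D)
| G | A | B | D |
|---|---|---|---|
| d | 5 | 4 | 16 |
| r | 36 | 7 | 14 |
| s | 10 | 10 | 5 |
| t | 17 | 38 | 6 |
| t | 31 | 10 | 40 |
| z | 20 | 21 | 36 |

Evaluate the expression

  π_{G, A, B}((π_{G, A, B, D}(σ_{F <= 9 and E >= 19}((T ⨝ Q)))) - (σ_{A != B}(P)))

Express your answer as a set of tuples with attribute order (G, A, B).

{(p, 28, 33)}

Joining T and Q on D, G yields {(15, p, 33, 19, r, 28, 6), (15, p, 33, 19, r, 32, 26), (15, p, 33, 19, r, 8, 22)}.
σ[F <= 9 and E >= 19]: keep tuples satisfying F <= 9 and E >= 19 → {(15, p, 33, 19, r, 28, 6)}
π_{G, A, B, D} gives {(p, 28, 33, 15)}.
σ[A != B]: keep tuples satisfying A != B → {(d, 5, 4, 16), (r, 36, 7, 14), (t, 17, 38, 6), (t, 31, 10, 40), (z, 20, 21, 36)}
Taking the difference: {(p, 28, 33, 15)}
π_{G, A, B} gives {(p, 28, 33)}.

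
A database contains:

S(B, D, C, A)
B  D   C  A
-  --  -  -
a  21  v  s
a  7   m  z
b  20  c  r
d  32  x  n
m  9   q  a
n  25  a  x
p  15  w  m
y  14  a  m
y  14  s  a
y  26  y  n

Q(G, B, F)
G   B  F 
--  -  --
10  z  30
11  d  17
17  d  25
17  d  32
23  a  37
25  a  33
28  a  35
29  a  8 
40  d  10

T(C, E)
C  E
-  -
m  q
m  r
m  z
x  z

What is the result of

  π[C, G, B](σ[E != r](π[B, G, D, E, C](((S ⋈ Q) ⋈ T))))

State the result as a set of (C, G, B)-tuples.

{(m, 23, a), (m, 25, a), (m, 28, a), (m, 29, a), (x, 11, d), (x, 17, d), (x, 40, d)}

Joining S and Q on B yields {(a, 21, v, s, 23, 37), (a, 21, v, s, 25, 33), (a, 21, v, s, 28, 35), (a, 21, v, s, 29, 8), (a, 7, m, z, 23, 37), (a, 7, m, z, 25, 33), (a, 7, m, z, 28, 35), (a, 7, m, z, 29, 8), (d, 32, x, n, 11, 17), (d, 32, x, n, 17, 25), (d, 32, x, n, 17, 32), (d, 32, x, n, 40, 10)}.
Joining (S ⋈ Q) and T on C yields {(a, 7, m, z, 23, 37, q), (a, 7, m, z, 23, 37, r), (a, 7, m, z, 23, 37, z), (a, 7, m, z, 25, 33, q), (a, 7, m, z, 25, 33, r), (a, 7, m, z, 25, 33, z), (a, 7, m, z, 28, 35, q), (a, 7, m, z, 28, 35, r), (a, 7, m, z, 28, 35, z), (a, 7, m, z, 29, 8, q), (a, 7, m, z, 29, 8, r), (a, 7, m, z, 29, 8, z), (d, 32, x, n, 11, 17, z), (d, 32, x, n, 17, 25, z), (d, 32, x, n, 17, 32, z), (d, 32, x, n, 40, 10, z)}.
Projecting to B, G, D, E, C (1 duplicate(s) eliminated): {(a, 23, 7, q, m), (a, 23, 7, r, m), (a, 23, 7, z, m), (a, 25, 7, q, m), (a, 25, 7, r, m), (a, 25, 7, z, m), (a, 28, 7, q, m), (a, 28, 7, r, m), (a, 28, 7, z, m), (a, 29, 7, q, m), (a, 29, 7, r, m), (a, 29, 7, z, m), (d, 11, 32, z, x), (d, 17, 32, z, x), (d, 40, 32, z, x)}
Filtering on E != r leaves {(a, 23, 7, q, m), (a, 23, 7, z, m), (a, 25, 7, q, m), (a, 25, 7, z, m), (a, 28, 7, q, m), (a, 28, 7, z, m), (a, 29, 7, q, m), (a, 29, 7, z, m), (d, 11, 32, z, x), (d, 17, 32, z, x), (d, 40, 32, z, x)}.
Projecting to C, G, B (4 duplicate(s) eliminated): {(m, 23, a), (m, 25, a), (m, 28, a), (m, 29, a), (x, 11, d), (x, 17, d), (x, 40, d)}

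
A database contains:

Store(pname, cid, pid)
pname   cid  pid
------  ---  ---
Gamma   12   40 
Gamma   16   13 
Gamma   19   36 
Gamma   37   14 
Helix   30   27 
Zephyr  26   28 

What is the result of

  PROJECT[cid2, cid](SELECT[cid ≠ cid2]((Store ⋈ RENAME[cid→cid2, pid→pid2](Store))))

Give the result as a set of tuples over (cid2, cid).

ρ[cid→cid2, pid→pid2]: schema becomes (pname, cid2, pid2); tuples unchanged.
Store ⋈ RENAME[cid→cid2, pid→pid2](Store) (natural join on pname): {(Gamma, 12, 40, 12, 40), (Gamma, 12, 40, 16, 13), (Gamma, 12, 40, 19, 36), (Gamma, 12, 40, 37, 14), (Gamma, 16, 13, 12, 40), (Gamma, 16, 13, 16, 13), (Gamma, 16, 13, 19, 36), (Gamma, 16, 13, 37, 14), (Gamma, 19, 36, 12, 40), (Gamma, 19, 36, 16, 13), (Gamma, 19, 36, 19, 36), (Gamma, 19, 36, 37, 14), (Gamma, 37, 14, 12, 40), (Gamma, 37, 14, 16, 13), (Gamma, 37, 14, 19, 36), (Gamma, 37, 14, 37, 14), (Helix, 30, 27, 30, 27), (Zephyr, 26, 28, 26, 28)}
σ[cid ≠ cid2]: keep tuples satisfying cid ≠ cid2 → {(Gamma, 12, 40, 16, 13), (Gamma, 12, 40, 19, 36), (Gamma, 12, 40, 37, 14), (Gamma, 16, 13, 12, 40), (Gamma, 16, 13, 19, 36), (Gamma, 16, 13, 37, 14), (Gamma, 19, 36, 12, 40), (Gamma, 19, 36, 16, 13), (Gamma, 19, 36, 37, 14), (Gamma, 37, 14, 12, 40), (Gamma, 37, 14, 16, 13), (Gamma, 37, 14, 19, 36)}
Projecting to cid2, cid: {(12, 16), (12, 19), (12, 37), (16, 12), (16, 19), (16, 37), (19, 12), (19, 16), (19, 37), (37, 12), (37, 16), (37, 19)}

{(12, 16), (12, 19), (12, 37), (16, 12), (16, 19), (16, 37), (19, 12), (19, 16), (19, 37), (37, 12), (37, 16), (37, 19)}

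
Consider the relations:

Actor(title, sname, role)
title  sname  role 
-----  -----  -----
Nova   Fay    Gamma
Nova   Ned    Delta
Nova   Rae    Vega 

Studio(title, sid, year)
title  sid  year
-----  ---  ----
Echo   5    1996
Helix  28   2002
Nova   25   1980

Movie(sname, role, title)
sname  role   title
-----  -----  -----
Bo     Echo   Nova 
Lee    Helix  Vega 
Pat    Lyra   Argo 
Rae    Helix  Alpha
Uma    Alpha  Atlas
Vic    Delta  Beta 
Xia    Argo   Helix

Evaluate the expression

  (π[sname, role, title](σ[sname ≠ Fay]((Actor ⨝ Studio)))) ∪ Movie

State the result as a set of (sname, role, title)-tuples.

{(Bo, Echo, Nova), (Lee, Helix, Vega), (Ned, Delta, Nova), (Pat, Lyra, Argo), (Rae, Helix, Alpha), (Rae, Vega, Nova), (Uma, Alpha, Atlas), (Vic, Delta, Beta), (Xia, Argo, Helix)}

Natural join on title: {(Nova, Fay, Gamma, 25, 1980), (Nova, Ned, Delta, 25, 1980), (Nova, Rae, Vega, 25, 1980)}
Filtering on sname ≠ Fay leaves {(Nova, Ned, Delta, 25, 1980), (Nova, Rae, Vega, 25, 1980)}.
Keep only column(s) sname, role, title: {(Ned, Delta, Nova), (Rae, Vega, Nova)}
Taking the union: {(Bo, Echo, Nova), (Lee, Helix, Vega), (Ned, Delta, Nova), (Pat, Lyra, Argo), (Rae, Helix, Alpha), (Rae, Vega, Nova), (Uma, Alpha, Atlas), (Vic, Delta, Beta), (Xia, Argo, Helix)}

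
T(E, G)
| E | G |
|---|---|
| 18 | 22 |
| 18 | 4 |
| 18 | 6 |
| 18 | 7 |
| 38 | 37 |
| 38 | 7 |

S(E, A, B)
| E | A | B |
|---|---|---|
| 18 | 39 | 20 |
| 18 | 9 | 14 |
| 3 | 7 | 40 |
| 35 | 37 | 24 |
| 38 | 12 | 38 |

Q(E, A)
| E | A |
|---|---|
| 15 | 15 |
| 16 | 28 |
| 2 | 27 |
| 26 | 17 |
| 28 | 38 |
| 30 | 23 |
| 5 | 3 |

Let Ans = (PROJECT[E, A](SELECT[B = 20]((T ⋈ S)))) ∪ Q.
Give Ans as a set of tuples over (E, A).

{(15, 15), (16, 28), (18, 39), (2, 27), (26, 17), (28, 38), (30, 23), (5, 3)}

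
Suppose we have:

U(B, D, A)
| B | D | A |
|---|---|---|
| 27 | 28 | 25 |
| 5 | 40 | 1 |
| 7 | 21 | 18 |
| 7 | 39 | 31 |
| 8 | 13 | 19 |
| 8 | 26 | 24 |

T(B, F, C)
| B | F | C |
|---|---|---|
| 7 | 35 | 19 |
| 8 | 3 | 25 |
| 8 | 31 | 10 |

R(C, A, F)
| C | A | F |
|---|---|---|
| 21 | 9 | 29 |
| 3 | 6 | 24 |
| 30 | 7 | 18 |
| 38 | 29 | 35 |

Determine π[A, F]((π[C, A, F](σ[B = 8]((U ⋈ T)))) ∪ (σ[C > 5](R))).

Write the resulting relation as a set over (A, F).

Joining U and T on B yields {(7, 21, 18, 35, 19), (7, 39, 31, 35, 19), (8, 13, 19, 3, 25), (8, 13, 19, 31, 10), (8, 26, 24, 3, 25), (8, 26, 24, 31, 10)}.
σ[B = 8]: keep tuples satisfying B = 8 → {(8, 13, 19, 3, 25), (8, 13, 19, 31, 10), (8, 26, 24, 3, 25), (8, 26, 24, 31, 10)}
Keep only column(s) C, A, F: {(10, 19, 31), (10, 24, 31), (25, 19, 3), (25, 24, 3)}
σ[C > 5]: keep tuples satisfying C > 5 → {(21, 9, 29), (30, 7, 18), (38, 29, 35)}
Taking the union: {(10, 19, 31), (10, 24, 31), (21, 9, 29), (25, 19, 3), (25, 24, 3), (30, 7, 18), (38, 29, 35)}
Keep only column(s) A, F: {(19, 3), (19, 31), (24, 3), (24, 31), (29, 35), (7, 18), (9, 29)}

{(19, 3), (19, 31), (24, 3), (24, 31), (29, 35), (7, 18), (9, 29)}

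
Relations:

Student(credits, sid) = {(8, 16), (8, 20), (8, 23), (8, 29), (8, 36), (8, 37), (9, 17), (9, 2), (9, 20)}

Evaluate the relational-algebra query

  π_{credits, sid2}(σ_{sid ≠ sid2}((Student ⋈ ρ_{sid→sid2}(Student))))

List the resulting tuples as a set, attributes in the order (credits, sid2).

ρ[sid→sid2]: schema becomes (credits, sid2); tuples unchanged.
Joining Student and ρ_{sid→sid2}(Student) on credits yields {(8, 16, 16), (8, 16, 20), (8, 16, 23), (8, 16, 29), (8, 16, 36), (8, 16, 37), (8, 20, 16), (8, 20, 20), (8, 20, 23), (8, 20, 29), (8, 20, 36), (8, 20, 37), (8, 23, 16), (8, 23, 20), (8, 23, 23), (8, 23, 29), (8, 23, 36), (8, 23, 37), (8, 29, 16), (8, 29, 20), (8, 29, 23), (8, 29, 29), (8, 29, 36), (8, 29, 37), (8, 36, 16), (8, 36, 20), (8, 36, 23), (8, 36, 29), (8, 36, 36), (8, 36, 37), (8, 37, 16), (8, 37, 20), (8, 37, 23), (8, 37, 29), (8, 37, 36), (8, 37, 37), (9, 17, 17), (9, 17, 2), (9, 17, 20), (9, 2, 17), (9, 2, 2), (9, 2, 20), (9, 20, 17), (9, 20, 2), (9, 20, 20)}.
Selection sid ≠ sid2: {(8, 16, 20), (8, 16, 23), (8, 16, 29), (8, 16, 36), (8, 16, 37), (8, 20, 16), (8, 20, 23), (8, 20, 29), (8, 20, 36), (8, 20, 37), (8, 23, 16), (8, 23, 20), (8, 23, 29), (8, 23, 36), (8, 23, 37), (8, 29, 16), (8, 29, 20), (8, 29, 23), (8, 29, 36), (8, 29, 37), (8, 36, 16), (8, 36, 20), (8, 36, 23), (8, 36, 29), (8, 36, 37), (8, 37, 16), (8, 37, 20), (8, 37, 23), (8, 37, 29), (8, 37, 36), (9, 17, 2), (9, 17, 20), (9, 2, 17), (9, 2, 20), (9, 20, 17), (9, 20, 2)}
π[credits, sid2]: project onto (credits, sid2) (27 duplicate(s) eliminated) → {(8, 16), (8, 20), (8, 23), (8, 29), (8, 36), (8, 37), (9, 17), (9, 2), (9, 20)}

{(8, 16), (8, 20), (8, 23), (8, 29), (8, 36), (8, 37), (9, 17), (9, 2), (9, 20)}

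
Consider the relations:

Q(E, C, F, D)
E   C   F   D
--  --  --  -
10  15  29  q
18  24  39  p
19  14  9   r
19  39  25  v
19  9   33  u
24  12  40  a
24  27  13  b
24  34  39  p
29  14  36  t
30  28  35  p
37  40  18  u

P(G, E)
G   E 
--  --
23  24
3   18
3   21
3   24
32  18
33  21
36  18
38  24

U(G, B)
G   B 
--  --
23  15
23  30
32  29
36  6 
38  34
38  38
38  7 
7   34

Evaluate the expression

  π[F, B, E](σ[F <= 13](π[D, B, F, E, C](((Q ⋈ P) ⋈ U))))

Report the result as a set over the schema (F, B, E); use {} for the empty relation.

{(13, 15, 24), (13, 30, 24), (13, 34, 24), (13, 38, 24), (13, 7, 24)}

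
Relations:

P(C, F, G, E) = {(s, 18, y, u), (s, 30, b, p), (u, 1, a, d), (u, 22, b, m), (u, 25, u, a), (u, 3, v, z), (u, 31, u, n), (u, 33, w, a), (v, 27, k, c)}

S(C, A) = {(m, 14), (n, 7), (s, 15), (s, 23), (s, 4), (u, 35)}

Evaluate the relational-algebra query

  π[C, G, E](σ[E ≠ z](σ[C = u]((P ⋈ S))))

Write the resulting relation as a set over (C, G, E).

P ⋈ S (natural join on C): {(s, 18, y, u, 15), (s, 18, y, u, 23), (s, 18, y, u, 4), (s, 30, b, p, 15), (s, 30, b, p, 23), (s, 30, b, p, 4), (u, 1, a, d, 35), (u, 22, b, m, 35), (u, 25, u, a, 35), (u, 3, v, z, 35), (u, 31, u, n, 35), (u, 33, w, a, 35)}
σ[C = u]: keep tuples satisfying C = u → {(u, 1, a, d, 35), (u, 22, b, m, 35), (u, 25, u, a, 35), (u, 3, v, z, 35), (u, 31, u, n, 35), (u, 33, w, a, 35)}
σ[E ≠ z]: keep tuples satisfying E ≠ z → {(u, 1, a, d, 35), (u, 22, b, m, 35), (u, 25, u, a, 35), (u, 31, u, n, 35), (u, 33, w, a, 35)}
π_{C, G, E} gives {(u, a, d), (u, b, m), (u, u, a), (u, u, n), (u, w, a)}.

{(u, a, d), (u, b, m), (u, u, a), (u, u, n), (u, w, a)}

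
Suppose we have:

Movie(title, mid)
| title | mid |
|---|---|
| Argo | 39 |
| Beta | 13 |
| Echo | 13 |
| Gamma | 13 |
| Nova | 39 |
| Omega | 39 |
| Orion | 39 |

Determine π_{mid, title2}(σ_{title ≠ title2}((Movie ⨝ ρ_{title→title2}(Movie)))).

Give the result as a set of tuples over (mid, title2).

ρ[title→title2]: schema becomes (title2, mid); tuples unchanged.
Movie ⋈ ρ_{title→title2}(Movie) (natural join on mid): {(Argo, 39, Argo), (Argo, 39, Nova), (Argo, 39, Omega), (Argo, 39, Orion), (Beta, 13, Beta), (Beta, 13, Echo), (Beta, 13, Gamma), (Echo, 13, Beta), (Echo, 13, Echo), (Echo, 13, Gamma), (Gamma, 13, Beta), (Gamma, 13, Echo), (Gamma, 13, Gamma), (Nova, 39, Argo), (Nova, 39, Nova), (Nova, 39, Omega), (Nova, 39, Orion), (Omega, 39, Argo), (Omega, 39, Nova), (Omega, 39, Omega), (Omega, 39, Orion), (Orion, 39, Argo), (Orion, 39, Nova), (Orion, 39, Omega), (Orion, 39, Orion)}
σ[title ≠ title2]: keep tuples satisfying title ≠ title2 → {(Argo, 39, Nova), (Argo, 39, Omega), (Argo, 39, Orion), (Beta, 13, Echo), (Beta, 13, Gamma), (Echo, 13, Beta), (Echo, 13, Gamma), (Gamma, 13, Beta), (Gamma, 13, Echo), (Nova, 39, Argo), (Nova, 39, Omega), (Nova, 39, Orion), (Omega, 39, Argo), (Omega, 39, Nova), (Omega, 39, Orion), (Orion, 39, Argo), (Orion, 39, Nova), (Orion, 39, Omega)}
Projecting to mid, title2 (11 duplicate(s) eliminated): {(13, Beta), (13, Echo), (13, Gamma), (39, Argo), (39, Nova), (39, Omega), (39, Orion)}

{(13, Beta), (13, Echo), (13, Gamma), (39, Argo), (39, Nova), (39, Omega), (39, Orion)}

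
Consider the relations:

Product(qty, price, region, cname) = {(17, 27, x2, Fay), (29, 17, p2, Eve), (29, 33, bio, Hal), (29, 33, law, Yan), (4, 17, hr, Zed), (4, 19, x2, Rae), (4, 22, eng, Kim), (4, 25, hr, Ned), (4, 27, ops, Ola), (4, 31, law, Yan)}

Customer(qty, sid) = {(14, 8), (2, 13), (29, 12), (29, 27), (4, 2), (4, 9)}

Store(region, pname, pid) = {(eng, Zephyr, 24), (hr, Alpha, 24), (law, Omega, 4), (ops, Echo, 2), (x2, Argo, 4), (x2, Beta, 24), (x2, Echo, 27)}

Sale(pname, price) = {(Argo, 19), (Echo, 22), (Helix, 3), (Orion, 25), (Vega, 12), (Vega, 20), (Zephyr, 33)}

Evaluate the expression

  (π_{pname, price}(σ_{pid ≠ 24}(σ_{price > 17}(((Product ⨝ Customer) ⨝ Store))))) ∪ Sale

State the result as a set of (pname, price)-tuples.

{(Argo, 19), (Echo, 19), (Echo, 22), (Echo, 27), (Helix, 3), (Omega, 31), (Omega, 33), (Orion, 25), (Vega, 12), (Vega, 20), (Zephyr, 33)}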